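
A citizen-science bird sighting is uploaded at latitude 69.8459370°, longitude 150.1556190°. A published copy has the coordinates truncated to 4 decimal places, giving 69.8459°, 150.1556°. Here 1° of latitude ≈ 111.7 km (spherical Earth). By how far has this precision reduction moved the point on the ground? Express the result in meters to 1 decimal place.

The latitude changed by +0.0000370° and the longitude by +0.0000190°.
N–S: 0.0000370° × 111700 m/° = 4.1329 m.
E–W at 69.8459°: 0.0000190° × 111700 × cos 69.8459° = 0.0000190 × 111700 × 0.3445 ≈ 0.731231 m.
Distance: √(4.1329² + 0.731231²) ≈ 4.19709 m.

4.2 meters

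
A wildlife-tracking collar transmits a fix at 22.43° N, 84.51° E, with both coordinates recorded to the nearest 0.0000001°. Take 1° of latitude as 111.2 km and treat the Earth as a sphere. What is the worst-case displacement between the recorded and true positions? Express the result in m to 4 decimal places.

Rounding to 7 decimal places leaves each coordinate within ±5e-08° of the true value.
Latitude error → 5e-08 × 111200 = 0.00556 m along the meridian.
E–W at 22.43°: 5e-08° × 111200 × cos 22.43° = 5e-08 × 111200 × 0.9243 ≈ 0.00513937 m.
Combining orthogonally: (0.00556² + 0.00513937²)^½ ≈ 0.00757144 m.

0.0076 m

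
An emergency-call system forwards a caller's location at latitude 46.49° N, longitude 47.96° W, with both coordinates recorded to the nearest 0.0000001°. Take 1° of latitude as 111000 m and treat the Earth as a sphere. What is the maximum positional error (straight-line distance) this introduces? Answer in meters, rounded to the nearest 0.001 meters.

Rounding to 7 decimal places leaves each coordinate within ±5e-08° of the true value.
Latitude error → 5e-08 × 111000 = 0.00555 m along the meridian.
Longitude error → 5e-08 × 111000 × cos 46.49° = 5e-08 × 111000 × 0.6885 ≈ 0.00382107 m.
The two errors are perpendicular, so the maximum displacement is √(0.00555² + 0.00382107²) ≈ 0.00673818 m.

0.007 meters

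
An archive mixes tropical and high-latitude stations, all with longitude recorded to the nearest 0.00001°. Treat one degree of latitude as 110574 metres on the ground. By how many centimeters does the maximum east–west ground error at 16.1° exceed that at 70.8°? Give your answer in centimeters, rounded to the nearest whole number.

Rounding to 5 decimal places leaves the longitude within ±5e-06° of the true value.
Error at 16.1° = 5e-06° × 110574 × cos 16.1° ≈ 0.55287 × 0.9608 = 0.53119 m.
At 70.8°: 5e-06° × 110574 × cos 70.8° = 5e-06 × 110574 × 0.3289 ≈ 0.18182 m.
So the lower-latitude error exceeds the higher by 0.53119 − 0.18182 = 0.34937 m.
That is 0.349365 m = 34.937 cm.

35 centimeters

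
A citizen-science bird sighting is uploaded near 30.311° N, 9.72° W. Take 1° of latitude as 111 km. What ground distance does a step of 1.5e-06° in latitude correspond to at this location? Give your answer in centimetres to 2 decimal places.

Along a meridian 1.5e-06° is 1.5e-06 × 111000 = 0.1665 m.
That is 0.1665 m = 16.65 cm.

16.65 centimetres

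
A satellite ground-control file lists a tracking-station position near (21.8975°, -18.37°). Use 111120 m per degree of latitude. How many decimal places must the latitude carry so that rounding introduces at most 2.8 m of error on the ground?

5

One degree of latitude covers 111120 m.
Rounding to N decimal places gives at most 0.5 × 10⁻ᴺ degrees of error, i.e. 0.5 × 10⁻ᴺ × 111120 m.
Need 0.5 × 111120 × 10⁻ᴺ ≤ 2.8 → 10⁻ᴺ ≤ 5.040e-05, so N ≥ 4.30.
At 4 places the error can reach 5.56 m, but 5 places keeps it to 0.556 m.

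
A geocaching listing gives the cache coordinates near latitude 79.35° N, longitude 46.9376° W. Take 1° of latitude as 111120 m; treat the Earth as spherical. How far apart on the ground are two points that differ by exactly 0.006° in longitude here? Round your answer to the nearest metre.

0.006° of longitude at 79.35° is 0.006 × 111120 × cos 79.35° ≈ 0.006 × 20536 = 123.216 m.

123 metres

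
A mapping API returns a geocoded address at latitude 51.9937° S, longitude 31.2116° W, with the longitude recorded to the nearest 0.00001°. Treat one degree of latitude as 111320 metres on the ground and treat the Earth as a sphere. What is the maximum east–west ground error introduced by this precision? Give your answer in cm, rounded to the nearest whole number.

34 cm

Rounding to 5 decimal places leaves the longitude within ±5e-06° of the true value.
Parallels shrink by cos φ, so at 51.9937° a degree of longitude is 111320 × 0.6157 ≈ 68545.1 m.
East–west error: 5e-06° × 68545.1 m/° ≈ 0.342725 m.
That is 0.342725 m = 34.273 cm.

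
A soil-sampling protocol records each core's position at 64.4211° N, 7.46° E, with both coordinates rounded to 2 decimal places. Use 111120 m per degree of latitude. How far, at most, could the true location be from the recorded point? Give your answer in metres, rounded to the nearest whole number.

605 metres

Rounding to 2 decimal places leaves each coordinate within ±0.005° of the true value.
North–south component: 0.005° × 111120 = 555.6 m.
E–W at 64.4211°: 0.005° × 111120 × cos 64.4211° = 0.005 × 111120 × 0.4318 ≈ 239.882 m.
Worst case both components are at the extreme and orthogonal: √(555.6² + 239.882²) ≈ 605.173 m.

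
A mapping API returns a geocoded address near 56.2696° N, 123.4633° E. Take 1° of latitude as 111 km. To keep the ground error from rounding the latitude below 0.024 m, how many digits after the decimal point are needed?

One degree of latitude covers 111000 m.
Rounding to N decimal places gives at most 0.5 × 10⁻ᴺ degrees of error, i.e. 0.5 × 10⁻ᴺ × 111000 m.
Need 0.5 × 111000 × 10⁻ᴺ ≤ 0.024 → 10⁻ᴺ ≤ 4.324e-07, so N ≥ 6.36.
At 6 places the error can reach 0.0555 m, but 7 places keeps it to 0.00555 m.

7 decimal places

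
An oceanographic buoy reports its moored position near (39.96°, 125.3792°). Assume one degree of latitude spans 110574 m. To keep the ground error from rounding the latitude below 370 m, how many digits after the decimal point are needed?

3

One degree of latitude covers 110574 m.
Rounding to N decimal places gives at most 0.5 × 10⁻ᴺ degrees of error, i.e. 0.5 × 10⁻ᴺ × 110574 m.
Need 0.5 × 110574 × 10⁻ᴺ ≤ 370 → 10⁻ᴺ ≤ 6.692e-03, so N ≥ 2.17.
At 2 places the error can reach 553 m, but 3 places keeps it to 55.3 m.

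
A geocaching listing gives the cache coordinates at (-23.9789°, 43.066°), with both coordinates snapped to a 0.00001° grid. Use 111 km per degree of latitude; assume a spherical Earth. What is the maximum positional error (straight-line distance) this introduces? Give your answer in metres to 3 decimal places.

With a 0.00001° grid the true value lies within half a step, ±0.00001°/2 = ±5e-06°, of the stored one.
North–south component: 5e-06° × 111000 = 0.555 m.
E–W at 23.9789°: 5e-06° × 111000 × cos 23.9789° = 5e-06 × 111000 × 0.9137 ≈ 0.507101 m.
Worst case both components are at the extreme and orthogonal: √(0.555² + 0.507101²) ≈ 0.751782 m.

0.752 metres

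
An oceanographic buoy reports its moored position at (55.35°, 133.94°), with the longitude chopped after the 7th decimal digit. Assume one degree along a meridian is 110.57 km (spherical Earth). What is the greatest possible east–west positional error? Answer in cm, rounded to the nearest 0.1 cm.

0.6 cm

Truncating at 7 decimal places can drop up to a full unit in the last place, so the longitude may be off by as much as 1e-07°.
At latitude 55.35° a degree of longitude spans 110570 m × cos 55.35° = 110570 × 0.5686 ≈ 62865.9 m.
So at most 1e-07° × 62865.9 ≈ 0.00628659 m east–west.
That is 0.00628659 m = 0.62866 cm.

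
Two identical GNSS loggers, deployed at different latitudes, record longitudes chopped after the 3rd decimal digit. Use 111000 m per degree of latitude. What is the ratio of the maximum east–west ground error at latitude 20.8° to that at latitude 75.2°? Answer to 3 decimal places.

3.660

Truncating at 3 decimal places can drop up to a full unit in the last place, so the longitude may be off by as much as 0.001°.
At 20.8°: 0.001° × 111000 × cos 20.8° = 0.001 × 111000 × 0.9348 ≈ 103.77 m.
At 75.2°: 0.001° × 111000 × cos 75.2° = 0.001 × 111000 × 0.2554 ≈ 28.354 m.
The ratio reduces to cos 20.8° / cos 75.2° = 0.9348/0.2554 ≈ 3.6596.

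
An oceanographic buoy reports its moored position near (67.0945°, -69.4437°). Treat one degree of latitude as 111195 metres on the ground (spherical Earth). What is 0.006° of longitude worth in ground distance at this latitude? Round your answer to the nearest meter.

0.006° of longitude at 67.0945° is 0.006 × 111195 × cos 67.0945° ≈ 0.006 × 43278.5 = 259.671 m.

260 meters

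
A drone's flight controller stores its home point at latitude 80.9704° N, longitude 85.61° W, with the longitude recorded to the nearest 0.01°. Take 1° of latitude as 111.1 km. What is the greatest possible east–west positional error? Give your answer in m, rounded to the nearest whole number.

87 m

Rounding to 2 decimal places leaves the longitude within ±0.005° of the true value.
At latitude 80.9704° a degree of longitude spans 111100 m × cos 80.9704° = 111100 × 0.1569 ≈ 17436.6 m.
East–west error: 0.005° × 17436.6 m/° ≈ 87.1828 m.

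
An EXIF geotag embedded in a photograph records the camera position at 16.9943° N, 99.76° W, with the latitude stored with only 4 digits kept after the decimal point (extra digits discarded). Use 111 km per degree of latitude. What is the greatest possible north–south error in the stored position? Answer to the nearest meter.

Truncating at 4 decimal places can drop up to a full unit in the last place, so the latitude may be off by as much as 0.0001°.
Along the meridian that is 0.0001° × 111000 m/° = 11.1 m.

11 meters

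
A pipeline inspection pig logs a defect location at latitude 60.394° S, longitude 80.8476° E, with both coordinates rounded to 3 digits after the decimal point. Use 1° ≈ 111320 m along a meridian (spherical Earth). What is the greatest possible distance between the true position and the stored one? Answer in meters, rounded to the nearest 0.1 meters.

62.1 meters

Rounding to 3 decimal places leaves each coordinate within ±0.0005° of the true value.
North–south component: 0.0005° × 111320 = 55.66 m.
E–W at 60.394°: 0.0005° × 111320 × cos 60.394° = 0.0005 × 111320 × 0.4940 ≈ 27.4979 m.
The two errors are perpendicular, so the maximum displacement is √(55.66² + 27.4979²) ≈ 62.082 m.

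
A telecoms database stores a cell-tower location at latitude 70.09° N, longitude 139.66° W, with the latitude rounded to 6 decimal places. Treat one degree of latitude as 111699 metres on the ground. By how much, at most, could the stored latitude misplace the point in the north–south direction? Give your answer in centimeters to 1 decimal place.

5.6 centimeters

Rounding to 6 decimal places leaves the latitude within ±5e-07° of the true value.
So the N–S error is at most 5e-07 × 111699 = 0.0558495 m.
That is 0.0558495 m = 5.5849 cm.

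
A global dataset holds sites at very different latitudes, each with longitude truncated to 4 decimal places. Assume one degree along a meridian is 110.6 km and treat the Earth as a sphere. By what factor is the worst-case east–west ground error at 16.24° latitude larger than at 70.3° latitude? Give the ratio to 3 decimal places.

2.848

Truncating at 4 decimal places can drop up to a full unit in the last place, so the longitude may be off by as much as 0.0001°.
At 16.24°: 0.0001° × 110600 × cos 16.24° = 0.0001 × 110600 × 0.9601 ≈ 10.619 m.
Error at 70.3° = 0.0001° × 110600 × cos 70.3° ≈ 11.06 × 0.3371 = 3.7283 m.
Ratio: 10.619 / 3.7283 = cos 16.24° / cos 70.3° ≈ 2.8482.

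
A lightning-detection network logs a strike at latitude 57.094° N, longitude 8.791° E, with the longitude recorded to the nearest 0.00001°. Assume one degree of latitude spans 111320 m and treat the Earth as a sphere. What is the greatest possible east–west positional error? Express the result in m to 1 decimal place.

Rounding to 5 decimal places leaves the longitude within ±5e-06° of the true value.
One degree of longitude at 57.094° is 111320 × cos 57.094° ≈ 111320 × 0.5433 = 60476 m.
East–west error: 5e-06° × 60476 m/° ≈ 0.30238 m.

0.3 m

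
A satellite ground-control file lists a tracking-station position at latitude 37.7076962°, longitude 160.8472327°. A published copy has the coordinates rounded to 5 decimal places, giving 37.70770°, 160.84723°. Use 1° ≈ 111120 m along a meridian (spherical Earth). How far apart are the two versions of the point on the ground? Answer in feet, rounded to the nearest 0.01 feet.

1.59 feet

Δlat = 37.7076962 − 37.70770 = -0.0000038°; Δlon = 160.8472327 − 160.84723 = +0.0000027°.
N–S: -0.0000038° × 111120 m/° = -0.422256 m.
E–W at 37.7077°: 0.0000027° × 111120 × cos 37.7077° = 0.0000027 × 111120 × 0.7911 ≈ 0.237361 m.
Distance: √(0.422256² + 0.237361²) ≈ 0.484397 m.
Converting: 0.484397 m × 3.2808 ft/m ≈ 1.5892 ft.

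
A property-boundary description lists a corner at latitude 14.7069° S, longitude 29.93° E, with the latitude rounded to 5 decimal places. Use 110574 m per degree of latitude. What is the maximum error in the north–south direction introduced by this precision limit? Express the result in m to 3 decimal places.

Rounding to 5 decimal places leaves the latitude within ±5e-06° of the true value.
Along the meridian that is 5e-06° × 110574 m/° = 0.55287 m.

0.553 m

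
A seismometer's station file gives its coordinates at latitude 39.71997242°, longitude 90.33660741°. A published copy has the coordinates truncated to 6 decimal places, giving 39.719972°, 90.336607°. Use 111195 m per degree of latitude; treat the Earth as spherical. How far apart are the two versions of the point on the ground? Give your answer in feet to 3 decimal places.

The latitude changed by +0.00000042° and the longitude by +0.00000041°.
North–south shift: 0.00000042 × 111195 = 0.0467019 m.
E–W at 39.72°: 0.00000041° × 111195 × cos 39.72° = 0.00000041 × 111195 × 0.7692 ≈ 0.0350667 m.
Combined displacement = (0.0467019² + 0.0350667²)^½ ≈ 0.0584016 m.
Converting: 0.0584016 m × 3.2808 ft/m ≈ 0.19161 ft.

0.192 feet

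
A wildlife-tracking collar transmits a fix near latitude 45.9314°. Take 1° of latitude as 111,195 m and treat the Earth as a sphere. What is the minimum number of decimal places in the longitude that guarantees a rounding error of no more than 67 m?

At 45.9314° one degree of longitude covers 111195 × cos 45.9314° ≈ 111195 × 0.6955 ≈ 77338.3 m.
Rounding to N decimal places gives at most 0.5 × 10⁻ᴺ degrees of error, i.e. 0.5 × 10⁻ᴺ × 77338.3 m.
Need 0.5 × 77338.3 × 10⁻ᴺ ≤ 67 → 10⁻ᴺ ≤ 1.733e-03, so N ≥ 2.76.
At 2 places the error can reach 387 m, but 3 places keeps it to 38.7 m.

3 decimal places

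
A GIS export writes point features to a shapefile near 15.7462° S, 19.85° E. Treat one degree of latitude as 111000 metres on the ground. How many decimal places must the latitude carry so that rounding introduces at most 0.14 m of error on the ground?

6

One degree of latitude covers 111000 m.
N decimal places → at most half a unit in the last place, 0.5 × 10⁻ᴺ° = 111000/2 × 10⁻ᴺ m.
Setting 55500 × 10⁻ᴺ ≤ 0.14 gives 10ᴺ ≥ 3.964e+05, i.e. N ≥ 5.60.
At 5 places the error can reach 0.555 m, but 6 places keeps it to 0.0555 m.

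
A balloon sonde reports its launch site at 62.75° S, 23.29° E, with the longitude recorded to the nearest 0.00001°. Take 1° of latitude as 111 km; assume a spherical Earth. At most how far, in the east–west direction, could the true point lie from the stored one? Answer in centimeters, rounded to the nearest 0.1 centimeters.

Rounding to 5 decimal places leaves the longitude within ±5e-06° of the true value.
One degree of longitude at 62.75° is 111000 × cos 62.75° ≈ 111000 × 0.4579 = 50824 m.
East–west error: 5e-06° × 50824 m/° ≈ 0.25412 m.
That is 0.25412 m = 25.412 cm.

25.4 centimeters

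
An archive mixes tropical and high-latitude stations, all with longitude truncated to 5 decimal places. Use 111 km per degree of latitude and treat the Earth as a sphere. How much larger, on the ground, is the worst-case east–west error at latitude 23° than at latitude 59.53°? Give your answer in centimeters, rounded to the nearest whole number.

Truncating at 5 decimal places can drop up to a full unit in the last place, so the longitude may be off by as much as 1e-05°.
Error at 23° = 1e-05° × 111000 × cos 23° ≈ 1.11 × 0.9205 = 1.0218 m.
Error at 59.53° = 1e-05° × 111000 × cos 59.53° ≈ 1.11 × 0.5071 = 0.56287 m.
Difference: 1.0218 − 0.56287 = 0.45889 m.
That is 0.458894 m = 45.889 cm.

46 centimeters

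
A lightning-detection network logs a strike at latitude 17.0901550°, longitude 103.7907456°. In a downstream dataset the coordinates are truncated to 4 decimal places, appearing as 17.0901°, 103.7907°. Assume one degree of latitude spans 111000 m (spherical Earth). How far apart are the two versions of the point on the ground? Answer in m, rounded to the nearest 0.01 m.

Δlat = 17.0901550 − 17.0901 = +0.0000550°; Δlon = 103.7907456 − 103.7907 = +0.0000456°.
North–south shift: 0.0000550 × 111000 = 6.105 m.
East–west at this latitude: 0.0000456° × 111000 × cos 17.0901° ≈ 0.0000456 × 106099 = 4.8381 m.
Distance: √(6.105² + 4.8381²) ≈ 7.78962 m.

7.79 m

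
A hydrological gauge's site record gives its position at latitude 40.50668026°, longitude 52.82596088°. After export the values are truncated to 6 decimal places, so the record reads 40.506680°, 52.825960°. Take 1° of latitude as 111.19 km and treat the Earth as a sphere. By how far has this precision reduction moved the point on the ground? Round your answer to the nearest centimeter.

Δlat = 40.50668026 − 40.506680 = +0.00000026°; Δlon = 52.82596088 − 52.825960 = +0.00000088°.
N–S: 0.00000026° × 111190 m/° = 0.0289094 m.
E–W at 40.5067°: 0.00000088° × 111190 × cos 40.5067° = 0.00000088 × 111190 × 0.7603 ≈ 0.0743962 m.
Hypotenuse of the two orthogonal shifts: √(0.0289094² + 0.0743962²) = 0.0798157 m.
That is 0.0798157 m = 7.9816 cm.

8 centimeters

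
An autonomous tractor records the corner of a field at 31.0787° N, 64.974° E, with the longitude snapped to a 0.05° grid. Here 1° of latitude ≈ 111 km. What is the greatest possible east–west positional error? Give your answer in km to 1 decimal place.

With a 0.05° grid the true value lies within half a step, ±0.05°/2 = ±0.025°, of the stored one.
Parallels shrink by cos φ, so at 31.0787° a degree of longitude is 111000 × 0.8565 ≈ 95067 m.
So at most 0.025° × 95067 ≈ 2376.67 m east–west.
That is 2376.67 m = 2.3767 km.

2.4 km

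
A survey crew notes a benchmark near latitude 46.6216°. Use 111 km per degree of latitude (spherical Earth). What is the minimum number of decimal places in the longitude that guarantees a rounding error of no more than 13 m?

At 46.6216° one degree of longitude covers 111000 × cos 46.6216° ≈ 111000 × 0.6868 ≈ 76236.3 m.
N decimal places → at most half a unit in the last place, 0.5 × 10⁻ᴺ° = 76236.3/2 × 10⁻ᴺ m.
Need 0.5 × 76236.3 × 10⁻ᴺ ≤ 13 → 10⁻ᴺ ≤ 3.410e-04, so N ≥ 3.47.
So 4 decimal places suffice (3.81 m); 3 would allow up to 38.1 m.

4 decimal places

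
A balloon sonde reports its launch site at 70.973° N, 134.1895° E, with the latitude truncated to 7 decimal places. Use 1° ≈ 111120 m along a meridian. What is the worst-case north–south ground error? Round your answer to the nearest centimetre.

1 centimetres

Truncating at 7 decimal places can drop up to a full unit in the last place, so the latitude may be off by as much as 1e-07°.
Along the meridian that is 1e-07° × 111120 m/° = 0.011112 m.
That is 0.011112 m = 1.1112 cm.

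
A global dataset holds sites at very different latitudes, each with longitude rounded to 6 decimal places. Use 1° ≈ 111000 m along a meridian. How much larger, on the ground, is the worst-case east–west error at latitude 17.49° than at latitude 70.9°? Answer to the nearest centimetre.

Rounding to 6 decimal places leaves the longitude within ±5e-07° of the true value.
Error at 17.49° = 5e-07° × 111000 × cos 17.49° ≈ 0.0555 × 0.9538 = 0.052934 m.
At 70.9°: 5e-07° × 111000 × cos 70.9° = 5e-07 × 111000 × 0.3272 ≈ 0.018161 m.
Difference: 0.052934 − 0.018161 = 0.034774 m.
That is 0.0347736 m = 3.4774 cm.

3 centimetres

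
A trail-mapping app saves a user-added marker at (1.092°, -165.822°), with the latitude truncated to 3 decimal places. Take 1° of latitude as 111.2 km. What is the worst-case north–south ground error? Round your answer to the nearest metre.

111 metres

Truncating at 3 decimal places can drop up to a full unit in the last place, so the latitude may be off by as much as 0.001°.
Along the meridian that is 0.001° × 111200 m/° = 111.2 m.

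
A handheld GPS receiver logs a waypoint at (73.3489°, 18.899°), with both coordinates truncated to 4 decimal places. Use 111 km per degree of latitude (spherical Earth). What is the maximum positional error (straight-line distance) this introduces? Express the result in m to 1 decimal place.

Truncating at 4 decimal places can drop up to a full unit in the last place, so each coordinate may be off by as much as 0.0001°.
North–south component: 0.0001° × 111000 = 11.1 m.
Longitude error → 0.0001 × 111000 × cos 73.3489° = 0.0001 × 111000 × 0.2865 ≈ 3.18063 m.
Worst case both components are at the extreme and orthogonal: √(11.1² + 3.18063²) ≈ 11.5467 m.

11.5 m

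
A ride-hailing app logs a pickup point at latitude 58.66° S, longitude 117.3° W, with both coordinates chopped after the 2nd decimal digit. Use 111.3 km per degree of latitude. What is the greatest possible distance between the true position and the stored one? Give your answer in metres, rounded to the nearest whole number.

Truncating at 2 decimal places can drop up to a full unit in the last place, so each coordinate may be off by as much as 0.01°.
N–S: 0.01° × 111300 m/° = 1113 m.
East–west component at 58.66°: 0.01° × 111300 × cos 58.66° ≈ 0.01 × 57888.9 ≈ 578.889 m.
Worst case both components are at the extreme and orthogonal: √(1113² + 578.889²) ≈ 1254.54 m.

1255 metres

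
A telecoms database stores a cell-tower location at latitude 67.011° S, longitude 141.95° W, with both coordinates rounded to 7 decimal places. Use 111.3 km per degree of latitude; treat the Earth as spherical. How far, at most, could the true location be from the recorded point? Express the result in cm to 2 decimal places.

Rounding to 7 decimal places leaves each coordinate within ±5e-08° of the true value.
Latitude error → 5e-08 × 111300 = 0.005565 m along the meridian.
Longitude error → 5e-08 × 111300 × cos 67.011° = 5e-08 × 111300 × 0.3906 ≈ 0.00217344 m.
Combining orthogonally: (0.005565² + 0.00217344²)^½ ≈ 0.00597437 m.
That is 0.00597437 m = 0.59744 cm.

0.60 cm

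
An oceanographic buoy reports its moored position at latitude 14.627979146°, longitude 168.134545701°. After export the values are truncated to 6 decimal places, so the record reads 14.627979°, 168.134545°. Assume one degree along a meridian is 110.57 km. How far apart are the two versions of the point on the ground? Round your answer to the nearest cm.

8 cm

The latitude changed by +0.000000146° and the longitude by +0.000000701°.
North–south shift: 0.000000146 × 110570 = 0.0161432 m.
East–west at this latitude: 0.000000701° × 110570 × cos 14.628° ≈ 0.000000701 × 106986 = 0.0749972 m.
Hypotenuse of the two orthogonal shifts: √(0.0161432² + 0.0749972²) = 0.0767149 m.
That is 0.0767149 m = 7.6715 cm.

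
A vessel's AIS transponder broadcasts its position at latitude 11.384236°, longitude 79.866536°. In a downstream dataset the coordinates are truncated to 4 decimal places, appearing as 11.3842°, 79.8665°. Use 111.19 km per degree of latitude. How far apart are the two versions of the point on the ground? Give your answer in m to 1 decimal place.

Δlat = 11.384236 − 11.3842 = +0.000036°; Δlon = 79.866536 − 79.8665 = +0.000036°.
North–south shift: 0.000036 × 111190 = 4.00284 m.
E–W at 11.3842°: 0.000036° × 111190 × cos 11.3842° = 0.000036 × 111190 × 0.9803 ≈ 3.92409 m.
Distance: √(4.00284² + 3.92409²) ≈ 5.60546 m.

5.6 m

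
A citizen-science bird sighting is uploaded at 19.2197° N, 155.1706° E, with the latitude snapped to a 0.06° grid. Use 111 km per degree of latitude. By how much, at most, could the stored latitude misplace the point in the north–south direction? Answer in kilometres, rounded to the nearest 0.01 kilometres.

With a 0.06° grid the true value lies within half a step, ±0.06°/2 = ±0.03°, of the stored one.
Along the meridian that is 0.03° × 111000 m/° = 3330 m.
That is 3330 m = 3.33 km.

3.33 kilometres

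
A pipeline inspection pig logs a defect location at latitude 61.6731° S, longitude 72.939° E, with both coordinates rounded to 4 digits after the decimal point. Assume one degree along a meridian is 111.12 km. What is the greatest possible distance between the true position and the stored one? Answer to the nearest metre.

6 metres

Rounding to 4 decimal places leaves each coordinate within ±5e-05° of the true value.
N–S: 5e-05° × 111120 m/° = 5.556 m.
East–west component at 61.6731°: 5e-05° × 111120 × cos 61.6731° ≈ 5e-05 × 52726.6 ≈ 2.63633 m.
The two errors are perpendicular, so the maximum displacement is √(5.556² + 2.63633²) ≈ 6.14975 m.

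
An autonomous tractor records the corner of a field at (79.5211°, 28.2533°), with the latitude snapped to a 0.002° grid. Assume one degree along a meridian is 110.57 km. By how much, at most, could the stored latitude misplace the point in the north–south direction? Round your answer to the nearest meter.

111 meters

With a 0.002° grid the true value lies within half a step, ±0.002°/2 = ±0.001°, of the stored one.
North–south distance: 0.001° × 110570 m/° = 110.57 m.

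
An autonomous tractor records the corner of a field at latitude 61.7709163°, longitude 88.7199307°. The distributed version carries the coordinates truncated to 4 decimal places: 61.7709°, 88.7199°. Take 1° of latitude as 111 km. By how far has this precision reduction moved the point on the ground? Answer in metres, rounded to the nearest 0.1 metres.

The latitude changed by +0.0000163° and the longitude by +0.0000307°.
North–south shift: 0.0000163 × 111000 = 1.8093 m.
E–W at 61.7709°: 0.0000307° × 111000 × cos 61.7709° = 0.0000307 × 111000 × 0.4730 ≈ 1.61184 m.
Distance: √(1.8093² + 1.61184²) ≈ 2.42313 m.

2.4 metres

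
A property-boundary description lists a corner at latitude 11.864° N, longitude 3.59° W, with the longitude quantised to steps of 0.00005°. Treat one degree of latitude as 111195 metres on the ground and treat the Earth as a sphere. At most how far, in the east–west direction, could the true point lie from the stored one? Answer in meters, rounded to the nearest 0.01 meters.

With a 0.00005° grid the true value lies within half a step, ±0.00005°/2 = ±2.5e-05°, of the stored one.
One degree of longitude at 11.864° is 111195 × cos 11.864° ≈ 111195 × 0.9786 = 108820 m.
Maximum E–W displacement: 2.5e-05 × 108820 = 2.72049 m.

2.72 meters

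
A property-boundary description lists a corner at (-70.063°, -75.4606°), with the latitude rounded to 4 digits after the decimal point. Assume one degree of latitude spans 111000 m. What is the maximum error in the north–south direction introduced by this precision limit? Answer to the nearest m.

6 m

Rounding to 4 decimal places leaves the latitude within ±5e-05° of the true value.
North–south distance: 5e-05° × 111000 m/° = 5.55 m.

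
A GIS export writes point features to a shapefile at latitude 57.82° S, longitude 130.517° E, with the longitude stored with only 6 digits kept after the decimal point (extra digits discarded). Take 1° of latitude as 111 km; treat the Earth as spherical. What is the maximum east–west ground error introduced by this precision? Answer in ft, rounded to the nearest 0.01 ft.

Truncating at 6 decimal places can drop up to a full unit in the last place, so the longitude may be off by as much as 1e-06°.
Parallels shrink by cos φ, so at 57.82° a degree of longitude is 111000 × 0.5326 ≈ 59116.5 m.
So at most 1e-06° × 59116.5 ≈ 0.0591165 m east–west.
Converting: 0.0591165 m × 3.2808 ft/m ≈ 0.19395 ft.

0.19 ft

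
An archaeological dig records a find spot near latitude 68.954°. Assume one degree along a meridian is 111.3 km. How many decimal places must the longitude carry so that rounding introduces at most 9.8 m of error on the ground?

At 68.954° one degree of longitude covers 111300 × cos 68.954° ≈ 111300 × 0.3591 ≈ 39969.8 m.
N decimal places → at most half a unit in the last place, 0.5 × 10⁻ᴺ° = 39969.8/2 × 10⁻ᴺ m.
Need 0.5 × 39969.8 × 10⁻ᴺ ≤ 9.8 → 10⁻ᴺ ≤ 4.904e-04, so N ≥ 3.31.
At 3 places the error can reach 20 m, but 4 places keeps it to 2 m.

4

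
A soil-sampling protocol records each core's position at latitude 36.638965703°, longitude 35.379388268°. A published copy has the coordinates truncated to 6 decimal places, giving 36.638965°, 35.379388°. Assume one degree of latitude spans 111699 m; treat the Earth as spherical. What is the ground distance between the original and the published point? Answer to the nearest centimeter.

The latitude changed by +0.000000703° and the longitude by +0.000000268°.
N–S: 0.000000703° × 111699 m/° = 0.0785244 m.
East–west at this latitude: 0.000000268° × 111699 × cos 36.639° ≈ 0.000000268 × 89628.6 = 0.0240205 m.
Hypotenuse of the two orthogonal shifts: √(0.0785244² + 0.0240205²) = 0.0821162 m.
That is 0.0821162 m = 8.2116 cm.

8 centimeters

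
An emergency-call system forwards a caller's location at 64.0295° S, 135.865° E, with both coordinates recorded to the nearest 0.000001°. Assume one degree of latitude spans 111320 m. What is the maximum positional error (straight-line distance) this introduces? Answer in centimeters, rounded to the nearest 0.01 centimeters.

Rounding to 6 decimal places leaves each coordinate within ±5e-07° of the true value.
North–south component: 5e-07° × 111320 = 0.05566 m.
East–west component at 64.0295°: 5e-07° × 111320 × cos 64.0295° ≈ 5e-07 × 48748 ≈ 0.024374 m.
The two errors are perpendicular, so the maximum displacement is √(0.05566² + 0.024374²) ≈ 0.0607629 m.
That is 0.0607629 m = 6.0763 cm.

6.08 centimeters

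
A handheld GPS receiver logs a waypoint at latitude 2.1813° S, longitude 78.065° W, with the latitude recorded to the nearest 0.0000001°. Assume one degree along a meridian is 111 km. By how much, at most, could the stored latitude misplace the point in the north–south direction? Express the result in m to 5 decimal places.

0.00555 m

Rounding to 7 decimal places leaves the latitude within ±5e-08° of the true value.
So the N–S error is at most 5e-08 × 111000 = 0.00555 m.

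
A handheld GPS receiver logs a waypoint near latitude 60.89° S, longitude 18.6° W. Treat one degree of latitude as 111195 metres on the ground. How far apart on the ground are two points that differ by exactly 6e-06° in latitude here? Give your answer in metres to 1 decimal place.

0.7 metres

6e-06° × 111195 m/° = 0.66717 m.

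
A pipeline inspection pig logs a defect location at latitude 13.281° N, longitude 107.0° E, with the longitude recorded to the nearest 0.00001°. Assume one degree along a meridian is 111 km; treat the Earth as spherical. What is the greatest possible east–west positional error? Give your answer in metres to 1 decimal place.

Rounding to 5 decimal places leaves the longitude within ±5e-06° of the true value.
At latitude 13.281° a degree of longitude spans 111000 m × cos 13.281° = 111000 × 0.9733 ≈ 108031 m.
East–west error: 5e-06° × 108031 m/° ≈ 0.540157 m.

0.5 metres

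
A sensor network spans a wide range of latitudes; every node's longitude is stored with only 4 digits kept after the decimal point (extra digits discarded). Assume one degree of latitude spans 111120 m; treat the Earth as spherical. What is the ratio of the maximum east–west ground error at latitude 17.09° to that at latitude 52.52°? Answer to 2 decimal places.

1.57

Truncating at 4 decimal places can drop up to a full unit in the last place, so the longitude may be off by as much as 0.0001°.
Error at 17.09° = 0.0001° × 111120 × cos 17.09° ≈ 11.112 × 0.9558 = 10.621 m.
Error at 52.52° = 0.0001° × 111120 × cos 52.52° ≈ 11.112 × 0.6085 = 6.7615 m.
The ratio reduces to cos 17.09° / cos 52.52° = 0.9558/0.6085 ≈ 1.5709.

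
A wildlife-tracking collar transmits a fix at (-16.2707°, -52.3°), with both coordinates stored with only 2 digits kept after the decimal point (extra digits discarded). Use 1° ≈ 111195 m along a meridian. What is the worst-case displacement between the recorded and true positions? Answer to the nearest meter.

1541 meters

Truncating at 2 decimal places can drop up to a full unit in the last place, so each coordinate may be off by as much as 0.01°.
North–south component: 0.01° × 111195 = 1111.95 m.
Longitude error → 0.01 × 111195 × cos 16.2707° = 0.01 × 111195 × 0.9599 ≈ 1067.41 m.
Combining orthogonally: (1111.95² + 1067.41²)^½ ≈ 1541.37 m.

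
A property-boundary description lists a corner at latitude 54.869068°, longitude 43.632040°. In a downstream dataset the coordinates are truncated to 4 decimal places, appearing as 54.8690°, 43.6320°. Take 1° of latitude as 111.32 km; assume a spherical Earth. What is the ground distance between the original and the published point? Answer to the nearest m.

8 m

The latitude changed by +0.000068° and the longitude by +0.000040°.
N–S: 0.000068° × 111320 m/° = 7.56976 m.
East–west at this latitude: 0.000040° × 111320 × cos 54.869° ≈ 0.000040 × 64058.9 = 2.56235 m.
Distance: √(7.56976² + 2.56235²) ≈ 7.99168 m.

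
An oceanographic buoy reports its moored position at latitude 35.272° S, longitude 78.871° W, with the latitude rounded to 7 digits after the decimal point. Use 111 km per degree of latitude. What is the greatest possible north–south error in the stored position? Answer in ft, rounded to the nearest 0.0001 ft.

0.0182 ft

Rounding to 7 decimal places leaves the latitude within ±5e-08° of the true value.
So the N–S error is at most 5e-08 × 111000 = 0.00555 m.
Converting: 0.00555 m × 3.2808 ft/m ≈ 0.018209 ft.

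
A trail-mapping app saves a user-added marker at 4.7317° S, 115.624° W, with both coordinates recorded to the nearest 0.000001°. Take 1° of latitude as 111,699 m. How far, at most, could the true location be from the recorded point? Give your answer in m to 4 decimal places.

Rounding to 6 decimal places leaves each coordinate within ±5e-07° of the true value.
N–S: 5e-07° × 111699 m/° = 0.0558495 m.
Longitude error → 5e-07 × 111699 × cos 4.7317° = 5e-07 × 111699 × 0.9966 ≈ 0.0556592 m.
Combining orthogonally: (0.0558495² + 0.0556592²)^½ ≈ 0.0788486 m.

0.0788 m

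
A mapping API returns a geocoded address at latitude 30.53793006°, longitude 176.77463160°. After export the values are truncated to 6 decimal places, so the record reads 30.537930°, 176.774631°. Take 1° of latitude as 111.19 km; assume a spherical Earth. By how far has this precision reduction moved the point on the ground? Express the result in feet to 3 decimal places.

The latitude changed by +0.00000006° and the longitude by +0.00000060°.
North–south shift: 0.00000006 × 111190 = 0.0066714 m.
East–west at this latitude: 0.00000060° × 111190 × cos 30.5379° ≈ 0.00000060 × 95767.2 = 0.0574603 m.
Distance: √(0.0066714² + 0.0574603²) ≈ 0.0578463 m.
In feet: 0.0578463 m ÷ 0.3048 ≈ 0.18978 ft.

0.190 feet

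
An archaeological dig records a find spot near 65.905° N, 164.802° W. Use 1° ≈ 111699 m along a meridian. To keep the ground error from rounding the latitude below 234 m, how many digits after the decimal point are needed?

One degree of latitude covers 111699 m.
With N decimal places the half-ulp bound is 0.5·10⁻ᴺ°, or 0.5·10⁻ᴺ × 111699 m on the ground.
Need 0.5 × 111699 × 10⁻ᴺ ≤ 234 → 10⁻ᴺ ≤ 4.190e-03, so N ≥ 2.38.
N = 2 would give 558 m (too coarse); N = 3 gives 55.8 m ≤ 234 m.

3 decimal places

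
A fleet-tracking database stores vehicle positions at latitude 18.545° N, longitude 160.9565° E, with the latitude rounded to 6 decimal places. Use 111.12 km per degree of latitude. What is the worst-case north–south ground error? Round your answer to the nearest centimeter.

Rounding to 6 decimal places leaves the latitude within ±5e-07° of the true value.
North–south distance: 5e-07° × 111120 m/° = 0.05556 m.
That is 0.05556 m = 5.556 cm.

6 centimeters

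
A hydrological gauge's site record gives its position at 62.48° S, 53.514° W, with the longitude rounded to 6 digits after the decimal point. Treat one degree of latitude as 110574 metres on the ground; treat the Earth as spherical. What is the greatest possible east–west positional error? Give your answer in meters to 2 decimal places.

Rounding to 6 decimal places leaves the longitude within ±5e-07° of the true value.
At latitude 62.48° a degree of longitude spans 110574 m × cos 62.48° = 110574 × 0.4621 ≈ 51091.6 m.
Maximum E–W displacement: 5e-07 × 51091.6 = 0.0255458 m.

0.03 meters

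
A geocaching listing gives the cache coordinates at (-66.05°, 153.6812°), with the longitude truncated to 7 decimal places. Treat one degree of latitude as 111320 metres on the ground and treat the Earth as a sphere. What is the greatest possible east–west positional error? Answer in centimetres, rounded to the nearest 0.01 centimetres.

0.45 centimetres

Truncating at 7 decimal places can drop up to a full unit in the last place, so the longitude may be off by as much as 1e-07°.
One degree of longitude at 66.05° is 111320 × cos 66.05° ≈ 111320 × 0.4059 = 45189.2 m.
Maximum E–W displacement: 1e-07 × 45189.2 = 0.00451892 m.
That is 0.00451892 m = 0.45189 cm.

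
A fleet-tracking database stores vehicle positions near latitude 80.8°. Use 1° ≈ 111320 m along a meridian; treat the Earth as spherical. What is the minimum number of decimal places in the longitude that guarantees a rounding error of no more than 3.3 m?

4

At 80.8° one degree of longitude covers 111320 × cos 80.8° ≈ 111320 × 0.1599 ≈ 17798 m.
With N decimal places the half-ulp bound is 0.5·10⁻ᴺ°, or 0.5·10⁻ᴺ × 17798 m on the ground.
Need 0.5 × 17798 × 10⁻ᴺ ≤ 3.3 → 10⁻ᴺ ≤ 3.708e-04, so N ≥ 3.43.
N = 3 would give 8.9 m (too coarse); N = 4 gives 0.89 m ≤ 3.3 m.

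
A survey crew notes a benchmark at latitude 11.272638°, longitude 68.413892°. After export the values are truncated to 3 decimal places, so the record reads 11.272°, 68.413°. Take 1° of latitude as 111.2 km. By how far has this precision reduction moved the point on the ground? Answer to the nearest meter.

The latitude changed by +0.000638° and the longitude by +0.000892°.
North–south shift: 0.000638 × 111200 = 70.9456 m.
East–west at this latitude: 0.000892° × 111200 × cos 11.272° ≈ 0.000892 × 109055 = 97.277 m.
Hypotenuse of the two orthogonal shifts: √(70.9456² + 97.277²) = 120.4 m.

120 meters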